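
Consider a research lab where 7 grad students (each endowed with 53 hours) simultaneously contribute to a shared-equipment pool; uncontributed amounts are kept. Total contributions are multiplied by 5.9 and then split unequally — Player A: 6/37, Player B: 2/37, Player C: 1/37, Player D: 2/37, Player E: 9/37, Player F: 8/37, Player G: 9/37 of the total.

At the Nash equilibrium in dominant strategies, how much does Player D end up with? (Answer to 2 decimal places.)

For player j, contributing a unit is worthwhile iff 5.9 × (j's share) ≥ 1, i.e. iff j's share is at least 0.1695.
Player E, Player F and Player G are above the threshold, contributing 53 each; the remaining 4 contribute 0. Total contributed: 159.
Player D keeps 53 and receives 5.9 × 159 × 2/37 = 50.71 from the shared-equipment pool, for a payoff of 103.71.

103.71 hours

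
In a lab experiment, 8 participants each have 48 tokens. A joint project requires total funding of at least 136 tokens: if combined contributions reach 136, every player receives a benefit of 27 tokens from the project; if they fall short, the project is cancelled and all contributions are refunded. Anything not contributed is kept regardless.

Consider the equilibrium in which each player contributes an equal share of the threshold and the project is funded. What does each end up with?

Equal share of the threshold: 136/8 = 17.
At this profile no one gains by cutting their contribution: any cut drops the total below 136, the project is cancelled, contributions are refunded, and the deviator ends with 48, which is less than 48 − 17 + 27 = 58. Contributing more than 17 just wastes the excess. So contributing exactly 17 is a best response.
Each player's payoff: 48 − 17 + 27 = 58.

58 tokens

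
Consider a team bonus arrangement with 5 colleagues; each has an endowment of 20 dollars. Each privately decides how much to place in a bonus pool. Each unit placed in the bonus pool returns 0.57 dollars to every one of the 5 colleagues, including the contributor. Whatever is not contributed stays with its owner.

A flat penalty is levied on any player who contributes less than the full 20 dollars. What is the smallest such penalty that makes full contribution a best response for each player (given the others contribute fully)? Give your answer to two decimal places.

8.60 dollars

Given the others contribute fully, the best deviation is to contribute 0 (any partial contribution still incurs the fine and gives up units whose private return 0.57 is below 1).
Deviating from 20 to 0 saves 20 dollars but forfeits the deviator's share of the drop in the bonus pool: 0.57 × 20 = 11.40.
So the deviation gain is 20 − 11.40 = 8.60, and the fine must be at least 8.60 dollars to wipe it out.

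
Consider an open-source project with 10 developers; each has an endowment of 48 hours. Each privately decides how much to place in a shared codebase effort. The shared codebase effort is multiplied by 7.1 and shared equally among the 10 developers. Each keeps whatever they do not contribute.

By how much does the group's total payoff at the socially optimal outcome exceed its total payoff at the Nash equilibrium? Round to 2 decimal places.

Each contributed unit returns 7.1/10 = 0.7100 to its contributor — below 1 — so contributing 0 is dominant for every player. At the Nash equilibrium everyone keeps their 48, and the group total is 10 × 48 = 480.
Each contributed unit returns 7.100 to the group as a whole (0.7100 to each of 10 players), which exceeds 1, so the social optimum is full contribution: group total = 7.100 × 480 = 3408.00.
Efficiency loss = 3408.00 − 480 = 2928.00.

2928.00 hours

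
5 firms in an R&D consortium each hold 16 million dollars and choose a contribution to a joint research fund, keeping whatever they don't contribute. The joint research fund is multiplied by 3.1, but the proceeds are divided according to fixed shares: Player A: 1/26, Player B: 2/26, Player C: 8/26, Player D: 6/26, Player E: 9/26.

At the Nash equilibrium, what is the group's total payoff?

113.60 million dollars

Player j's private return per contributed unit is 3.1 × (j's share). Contributing is weakly dominant for j when that share is at least 1/3.1 = 0.3226, and contributing 0 is dominant otherwise.
The only share above 0.3226 is Player E's 9/26, contributing 16; the remaining 4 contribute 0. Total contributed: 16.
The joint research fund pays out 3.1 × 16 = 49.60 in total (split across the unequal shares, but the aggregate is all that matters for the group sum).
The 4 free-riders keep 16 each, adding 64. Group total = 64 + 49.60 = 113.60.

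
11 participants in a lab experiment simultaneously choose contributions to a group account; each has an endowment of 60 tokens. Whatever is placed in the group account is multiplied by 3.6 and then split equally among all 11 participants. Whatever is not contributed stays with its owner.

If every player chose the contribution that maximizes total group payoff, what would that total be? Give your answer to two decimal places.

2376.00 tokens

Each contributed unit returns 3.600 to the group as a whole (0.3273 to each of 11 players), which exceeds 1, so the social optimum is full contribution: group total = 3.600 × 660 = 2376.00.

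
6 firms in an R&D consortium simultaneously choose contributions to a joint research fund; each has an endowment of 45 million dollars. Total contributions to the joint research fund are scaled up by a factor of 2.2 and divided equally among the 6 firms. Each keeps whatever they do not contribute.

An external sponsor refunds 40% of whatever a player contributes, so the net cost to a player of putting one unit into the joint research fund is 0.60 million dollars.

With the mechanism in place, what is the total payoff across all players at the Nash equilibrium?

270.00 million dollars

The effective private return is (2.2/6) / 0.60 = 0.6111, which is still under 1, so the mechanism doesn't change anyone's dominant strategy: zero contribution.
Everyone keeps their endowment and the group total is 6 × 45 = 270.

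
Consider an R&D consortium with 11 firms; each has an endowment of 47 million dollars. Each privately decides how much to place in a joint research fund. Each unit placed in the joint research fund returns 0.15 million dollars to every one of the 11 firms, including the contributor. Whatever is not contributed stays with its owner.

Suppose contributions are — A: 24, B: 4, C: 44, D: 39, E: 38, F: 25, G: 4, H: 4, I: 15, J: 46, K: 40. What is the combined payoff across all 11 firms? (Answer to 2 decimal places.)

Total contributed: 24 + 4 + 44 + 39 + 38 + 25 + 4 + 4 + 15 + 46 + 40 = 283; total kept: 11 × 47 − 283 = 234.
The joint research fund pays out 0.15 × 11 × 283 = 466.95 in aggregate.
Group total = 234 + 466.95 = 700.95.

700.95 million dollars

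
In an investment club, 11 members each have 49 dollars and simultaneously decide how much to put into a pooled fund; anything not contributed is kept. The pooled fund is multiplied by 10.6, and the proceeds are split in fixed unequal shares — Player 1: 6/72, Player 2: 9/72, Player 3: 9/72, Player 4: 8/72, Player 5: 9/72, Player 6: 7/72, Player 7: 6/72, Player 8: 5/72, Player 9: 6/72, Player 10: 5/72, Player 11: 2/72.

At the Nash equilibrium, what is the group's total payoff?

Player j's private return per contributed unit is 10.6 × (j's share). Contributing is weakly dominant for j when that share is at least 1/10.6 = 0.0943, and contributing 0 is dominant otherwise.
Player 2, Player 3, Player 4, Player 5 and Player 6 are above the threshold, contributing 49 each; the remaining 6 contribute 0. Total contributed: 245.
The pooled fund pays out 10.6 × 245 = 2597.00 in total (split across the unequal shares, but the aggregate is all that matters for the group sum).
The 6 free-riders keep 49 each, adding 294. Group total = 294 + 2597.00 = 2891.00.

2891.00 dollars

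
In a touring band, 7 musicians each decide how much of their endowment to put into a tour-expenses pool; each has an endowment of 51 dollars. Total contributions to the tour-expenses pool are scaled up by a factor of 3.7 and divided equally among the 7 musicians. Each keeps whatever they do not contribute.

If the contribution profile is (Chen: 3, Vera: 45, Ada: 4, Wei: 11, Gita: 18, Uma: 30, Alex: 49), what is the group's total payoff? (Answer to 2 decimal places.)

789.00 dollars

Total contributed: 3 + 45 + 4 + 11 + 18 + 30 + 49 = 160; total kept: 7 × 51 − 160 = 197.
The tour-expenses pool pays out 3.7 × 160 = 592.00 in aggregate.
Group total = 197 + 592.00 = 789.00.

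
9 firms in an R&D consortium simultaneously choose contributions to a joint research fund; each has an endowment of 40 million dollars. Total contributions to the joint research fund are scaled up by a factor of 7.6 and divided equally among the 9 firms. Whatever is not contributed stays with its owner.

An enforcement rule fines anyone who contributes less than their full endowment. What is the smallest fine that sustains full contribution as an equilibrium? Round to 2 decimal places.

6.22 million dollars

Given the others contribute fully, the best deviation is to contribute 0 (any partial contribution still incurs the fine and gives up units whose private return 0.8444 is below 1).
Deviating from 40 to 0 saves 40 million dollars but forfeits the deviator's share of the drop in the joint research fund: 7.6/9 × 40 = 33.78.
So the deviation gain is 40 − 33.78 = 6.22, and the fine must be at least 6.22 million dollars to wipe it out.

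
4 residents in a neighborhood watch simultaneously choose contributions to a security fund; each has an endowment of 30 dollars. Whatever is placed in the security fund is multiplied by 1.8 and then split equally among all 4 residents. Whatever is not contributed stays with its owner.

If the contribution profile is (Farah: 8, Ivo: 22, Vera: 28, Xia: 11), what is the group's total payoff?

175.20 dollars

Total contributed: 8 + 22 + 28 + 11 = 69; total kept: 4 × 30 − 69 = 51.
The security fund pays out 1.8 × 69 = 124.20 in aggregate.
Group total = 51 + 124.20 = 175.20.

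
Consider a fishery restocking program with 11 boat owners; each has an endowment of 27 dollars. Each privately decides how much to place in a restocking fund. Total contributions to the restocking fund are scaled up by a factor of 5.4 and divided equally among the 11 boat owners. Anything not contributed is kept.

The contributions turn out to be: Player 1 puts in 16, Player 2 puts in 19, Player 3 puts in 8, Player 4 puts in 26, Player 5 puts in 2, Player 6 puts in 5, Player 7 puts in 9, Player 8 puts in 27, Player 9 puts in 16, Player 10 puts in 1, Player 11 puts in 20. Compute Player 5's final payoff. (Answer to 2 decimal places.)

Total contributed: 16 + 19 + 8 + 26 + 2 + 5 + 9 + 27 + 16 + 1 + 20 = 149.
Each receives 5.4 × 149 / 11 = 73.15 from the restocking fund.
Player 5 keeps 27 − 2 = 25, so Player 5's payoff is 25 + 73.15 = 98.15.

98.15 dollars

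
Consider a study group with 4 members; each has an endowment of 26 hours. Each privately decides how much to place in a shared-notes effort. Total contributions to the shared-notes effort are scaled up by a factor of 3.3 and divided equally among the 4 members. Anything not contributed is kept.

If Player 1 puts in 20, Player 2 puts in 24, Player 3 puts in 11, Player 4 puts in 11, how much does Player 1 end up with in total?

Total contributed: 20 + 24 + 11 + 11 = 66.
Each receives 3.3 × 66 / 4 = 54.45 from the shared-notes effort.
Player 1 keeps 26 − 20 = 6, so Player 1's payoff is 6 + 54.45 = 60.45.

60.45 hours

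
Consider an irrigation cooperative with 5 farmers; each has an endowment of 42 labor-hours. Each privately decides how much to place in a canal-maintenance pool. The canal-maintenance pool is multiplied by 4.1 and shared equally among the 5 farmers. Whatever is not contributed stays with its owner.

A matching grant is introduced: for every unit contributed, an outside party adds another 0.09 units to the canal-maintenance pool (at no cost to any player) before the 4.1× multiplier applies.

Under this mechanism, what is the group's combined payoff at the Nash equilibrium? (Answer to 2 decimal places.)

The effective private return is 4.1 × 1.09 / 5 = 0.8938, which is still under 1, so the mechanism doesn't change anyone's dominant strategy: zero contribution.
Everyone keeps their endowment and the group total is 5 × 42 = 210.

210.00 labor-hours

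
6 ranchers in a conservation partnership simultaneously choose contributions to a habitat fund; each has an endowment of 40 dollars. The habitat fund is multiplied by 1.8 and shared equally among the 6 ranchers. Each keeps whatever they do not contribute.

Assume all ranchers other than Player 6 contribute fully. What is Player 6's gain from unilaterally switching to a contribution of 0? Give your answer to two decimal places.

Switching from a contribution of 40 to 0 lets Player 6 keep an extra 40 dollars, but lowers the habitat fund by 40, which costs Player 6 their own share of that drop: 1.8/6 × 40 = 12.00.
Net gain = 40 − 12.00 = 28.00. The private return per contributed unit (0.3000) is below 1, so free-riding is indeed the best response regardless of what the others do.

28.00 dollars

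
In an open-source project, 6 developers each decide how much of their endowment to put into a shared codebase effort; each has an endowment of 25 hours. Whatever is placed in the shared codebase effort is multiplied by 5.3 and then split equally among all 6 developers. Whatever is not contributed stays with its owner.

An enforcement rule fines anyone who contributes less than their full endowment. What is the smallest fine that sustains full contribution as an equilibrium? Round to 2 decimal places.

2.92 hours

Given the others contribute fully, the best deviation is to contribute 0 (any partial contribution still incurs the fine and gives up units whose private return 0.8833 is below 1).
Deviating from 25 to 0 saves 25 hours but forfeits the deviator's share of the drop in the shared codebase effort: 5.3/6 × 25 = 22.08.
So the deviation gain is 25 − 22.08 = 2.92, and the fine must be at least 2.92 hours to wipe it out.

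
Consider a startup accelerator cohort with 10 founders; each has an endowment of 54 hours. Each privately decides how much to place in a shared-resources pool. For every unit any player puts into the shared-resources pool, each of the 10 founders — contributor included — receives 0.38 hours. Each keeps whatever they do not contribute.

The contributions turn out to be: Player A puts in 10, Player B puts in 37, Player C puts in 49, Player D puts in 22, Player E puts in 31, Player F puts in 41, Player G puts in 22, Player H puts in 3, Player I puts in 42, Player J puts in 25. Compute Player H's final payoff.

Total contributed: 10 + 37 + 49 + 22 + 31 + 41 + 22 + 3 + 42 + 25 = 282.
Each receives 0.38 × 282 = 107.16 from the shared-resources pool.
Player H keeps 54 − 3 = 51, so Player H's payoff is 51 + 107.16 = 158.16.

158.16 hours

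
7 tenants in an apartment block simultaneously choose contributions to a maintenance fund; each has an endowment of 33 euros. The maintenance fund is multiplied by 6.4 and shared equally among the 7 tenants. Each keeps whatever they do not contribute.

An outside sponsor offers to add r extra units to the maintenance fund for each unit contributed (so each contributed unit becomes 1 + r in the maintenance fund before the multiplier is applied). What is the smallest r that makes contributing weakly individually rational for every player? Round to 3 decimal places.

With matching at rate r, one contributed unit becomes (1 + r) in the maintenance fund and returns 6.4 × (1 + r) / 7 to the contributor.
Setting this equal to 1: 1 + r = 7/6.4 = 1.0938.
So the minimum matching rate is r = 1.0938 − 1 = 0.094.

0.094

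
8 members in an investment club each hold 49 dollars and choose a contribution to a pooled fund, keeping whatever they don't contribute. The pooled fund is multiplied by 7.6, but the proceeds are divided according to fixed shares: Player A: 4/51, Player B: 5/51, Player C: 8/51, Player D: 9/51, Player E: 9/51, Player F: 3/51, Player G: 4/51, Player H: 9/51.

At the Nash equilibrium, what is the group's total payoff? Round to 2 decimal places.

Player j's private return per contributed unit is 7.6 × (j's share). Contributing is weakly dominant for j when that share is at least 1/7.6 = 0.1316, and contributing 0 is dominant otherwise.
The shares above 0.1316 belong to Player C, Player D, Player E and Player H, contributing 49 each; the remaining 4 contribute 0. Total contributed: 196.
The pooled fund pays out 7.6 × 196 = 1489.60 in total (split across the unequal shares, but the aggregate is all that matters for the group sum).
The 4 free-riders keep 49 each, adding 196. Group total = 196 + 1489.60 = 1685.60.

1685.60 dollars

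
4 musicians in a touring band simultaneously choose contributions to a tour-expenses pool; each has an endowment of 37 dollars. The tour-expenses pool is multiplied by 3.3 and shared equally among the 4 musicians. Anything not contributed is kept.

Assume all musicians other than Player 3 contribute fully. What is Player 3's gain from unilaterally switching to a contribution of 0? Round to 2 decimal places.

Switching from a contribution of 37 to 0 lets Player 3 keep an extra 37 dollars, but lowers the tour-expenses pool by 37, which costs Player 3 their own share of that drop: 3.3/4 × 37 = 30.52.
Net gain = 37 − 30.52 = 6.48. The private return per contributed unit (0.8250) is below 1, so free-riding is indeed the best response regardless of what the others do.

6.48 dollars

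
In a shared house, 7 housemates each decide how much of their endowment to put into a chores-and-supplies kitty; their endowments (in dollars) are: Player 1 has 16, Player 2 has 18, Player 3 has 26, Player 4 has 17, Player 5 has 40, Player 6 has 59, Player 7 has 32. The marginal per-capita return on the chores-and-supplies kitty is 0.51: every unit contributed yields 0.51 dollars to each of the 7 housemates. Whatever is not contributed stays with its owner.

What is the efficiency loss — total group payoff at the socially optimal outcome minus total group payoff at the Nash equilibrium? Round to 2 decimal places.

534.56 dollars

The private return per contributed unit is 0.51 < 1 for everyone, so the Nash equilibrium is zero contribution and the group total is Σ E_j = 16 + 18 + 26 + 17 + 40 + 59 + 32 = 208.
Each contributed unit returns 3.570 to the group, so the social optimum is full contribution by everyone: group total = 3.570 × 208 = 742.56.
Efficiency loss = (3.570 − 1) × 208 = 534.56.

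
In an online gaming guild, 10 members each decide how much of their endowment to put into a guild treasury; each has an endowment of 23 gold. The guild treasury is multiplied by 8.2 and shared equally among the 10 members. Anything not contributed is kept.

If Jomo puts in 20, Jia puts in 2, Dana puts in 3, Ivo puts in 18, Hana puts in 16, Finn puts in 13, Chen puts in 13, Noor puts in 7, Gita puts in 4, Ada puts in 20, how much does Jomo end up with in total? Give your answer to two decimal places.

Total contributed: 20 + 2 + 3 + 18 + 16 + 13 + 13 + 7 + 4 + 20 = 116.
Each receives 8.2 × 116 / 10 = 95.12 from the guild treasury.
Jomo keeps 23 − 20 = 3, so Jomo's payoff is 3 + 95.12 = 98.12.

98.12 gold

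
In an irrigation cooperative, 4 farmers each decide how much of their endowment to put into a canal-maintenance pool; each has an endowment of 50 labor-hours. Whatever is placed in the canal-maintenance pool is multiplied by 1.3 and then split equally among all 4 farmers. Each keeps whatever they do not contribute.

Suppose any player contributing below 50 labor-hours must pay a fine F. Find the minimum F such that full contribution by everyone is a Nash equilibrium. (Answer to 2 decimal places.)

Given the others contribute fully, the best deviation is to contribute 0 (any partial contribution still incurs the fine and gives up units whose private return 0.3250 is below 1).
Deviating from 50 to 0 saves 50 labor-hours but forfeits the deviator's share of the drop in the canal-maintenance pool: 1.3/4 × 50 = 16.25.
So the deviation gain is 50 − 16.25 = 33.75, and the fine must be at least 33.75 labor-hours to wipe it out.

33.75 labor-hours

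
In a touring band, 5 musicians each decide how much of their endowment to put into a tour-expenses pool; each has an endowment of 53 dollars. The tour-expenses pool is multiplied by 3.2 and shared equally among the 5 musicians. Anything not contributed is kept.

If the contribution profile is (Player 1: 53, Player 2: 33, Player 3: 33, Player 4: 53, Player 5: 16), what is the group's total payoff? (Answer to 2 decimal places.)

678.60 dollars

Total contributed: 53 + 33 + 33 + 53 + 16 = 188; total kept: 5 × 53 − 188 = 77.
The tour-expenses pool pays out 3.2 × 188 = 601.60 in aggregate.
Group total = 77 + 601.60 = 678.60.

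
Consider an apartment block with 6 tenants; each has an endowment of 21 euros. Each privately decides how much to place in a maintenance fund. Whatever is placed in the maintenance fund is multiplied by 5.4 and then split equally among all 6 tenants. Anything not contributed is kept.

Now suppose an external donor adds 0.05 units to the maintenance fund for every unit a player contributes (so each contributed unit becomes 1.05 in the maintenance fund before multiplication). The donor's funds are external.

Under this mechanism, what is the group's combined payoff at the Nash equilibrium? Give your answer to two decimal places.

Even with the mechanism, each unit contributed returns only 5.4 × 1.05 / 6 = 0.9450 per unit of net cost, so contributing nothing is still dominant.
At the Nash equilibrium no one contributes; group total payoff = 6 × 21 = 126.

126.00 euros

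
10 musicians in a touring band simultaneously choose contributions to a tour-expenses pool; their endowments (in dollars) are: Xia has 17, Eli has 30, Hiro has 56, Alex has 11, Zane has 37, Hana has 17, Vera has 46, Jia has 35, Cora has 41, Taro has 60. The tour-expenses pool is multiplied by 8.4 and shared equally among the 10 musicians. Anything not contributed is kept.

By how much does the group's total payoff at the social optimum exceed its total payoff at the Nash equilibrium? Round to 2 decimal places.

2590.00 dollars

The private return per contributed unit is 8.4/10 = 0.8400 < 1 for every player regardless of endowment, so the Nash equilibrium is zero contribution and the group total is Σ E_j = 17 + 30 + 56 + 11 + 37 + 17 + 46 + 35 + 41 + 60 = 350.
Each contributed unit returns 8.400 to the group, so the social optimum is full contribution by everyone: group total = 8.400 × 350 = 2940.00.
Efficiency loss = (8.400 − 1) × 350 = 2590.00.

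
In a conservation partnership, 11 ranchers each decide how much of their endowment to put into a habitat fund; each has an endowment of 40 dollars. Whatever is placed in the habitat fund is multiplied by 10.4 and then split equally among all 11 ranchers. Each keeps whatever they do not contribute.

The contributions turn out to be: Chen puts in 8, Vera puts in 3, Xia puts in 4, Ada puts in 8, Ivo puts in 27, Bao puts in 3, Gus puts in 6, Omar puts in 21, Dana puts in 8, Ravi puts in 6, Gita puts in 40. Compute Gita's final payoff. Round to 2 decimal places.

Total contributed: 8 + 3 + 4 + 8 + 27 + 3 + 6 + 21 + 8 + 6 + 40 = 134.
Each receives 10.4 × 134 / 11 = 126.69 from the habitat fund.
Gita keeps 40 − 40 = 0, so Gita's payoff is 0 + 126.69 = 126.69.

126.69 dollars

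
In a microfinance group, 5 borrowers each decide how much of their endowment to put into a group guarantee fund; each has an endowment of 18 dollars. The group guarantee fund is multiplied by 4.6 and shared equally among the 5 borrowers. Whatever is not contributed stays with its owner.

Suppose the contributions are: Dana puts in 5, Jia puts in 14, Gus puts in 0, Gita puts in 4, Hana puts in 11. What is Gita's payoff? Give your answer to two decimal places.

Total contributed: 5 + 14 + 0 + 4 + 11 = 34.
Each receives 4.6 × 34 / 5 = 31.28 from the group guarantee fund.
Gita keeps 18 − 4 = 14, so Gita's payoff is 14 + 31.28 = 45.28.

45.28 dollars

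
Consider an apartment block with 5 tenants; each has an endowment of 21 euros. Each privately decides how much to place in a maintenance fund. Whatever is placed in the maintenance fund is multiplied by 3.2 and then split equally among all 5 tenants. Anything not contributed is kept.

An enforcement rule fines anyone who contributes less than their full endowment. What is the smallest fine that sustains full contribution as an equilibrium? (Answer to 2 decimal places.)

7.56 euros

Given the others contribute fully, the best deviation is to contribute 0 (any partial contribution still incurs the fine and gives up units whose private return 0.6400 is below 1).
Deviating from 21 to 0 saves 21 euros but forfeits the deviator's share of the drop in the maintenance fund: 3.2/5 × 21 = 13.44.
So the deviation gain is 21 − 13.44 = 7.56, and the fine must be at least 7.56 euros to wipe it out.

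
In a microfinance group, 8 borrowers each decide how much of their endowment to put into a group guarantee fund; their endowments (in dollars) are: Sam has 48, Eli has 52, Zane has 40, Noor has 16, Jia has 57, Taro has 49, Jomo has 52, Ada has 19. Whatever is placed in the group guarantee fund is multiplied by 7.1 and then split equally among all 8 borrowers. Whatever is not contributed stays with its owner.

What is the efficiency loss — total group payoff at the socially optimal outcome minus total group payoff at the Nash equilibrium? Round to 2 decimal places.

2031.30 dollars

The private return per contributed unit is 7.1/8 = 0.8875 < 1 for every player regardless of endowment, so the Nash equilibrium is zero contribution and the group total is Σ E_j = 48 + 52 + 40 + 16 + 57 + 49 + 52 + 19 = 333.
Each contributed unit returns 7.100 to the group, so the social optimum is full contribution by everyone: group total = 7.100 × 333 = 2364.30.
Efficiency loss = (7.100 − 1) × 333 = 2031.30.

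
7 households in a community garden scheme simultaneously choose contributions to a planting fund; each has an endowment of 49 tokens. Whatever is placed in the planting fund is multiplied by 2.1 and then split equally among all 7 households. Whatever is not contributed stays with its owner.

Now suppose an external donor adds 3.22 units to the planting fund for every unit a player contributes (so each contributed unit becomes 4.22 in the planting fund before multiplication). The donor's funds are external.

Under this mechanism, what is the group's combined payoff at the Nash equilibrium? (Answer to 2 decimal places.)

3039.67 tokens

The effective private return per unit is now 2.1 × 4.22 / 7 = 1.2660 > 1, so every player's dominant strategy flips to full contribution.
At the Nash equilibrium everyone contributes 49. Group total payoff = 2.1 × 4.22 × 343 = 3039.67.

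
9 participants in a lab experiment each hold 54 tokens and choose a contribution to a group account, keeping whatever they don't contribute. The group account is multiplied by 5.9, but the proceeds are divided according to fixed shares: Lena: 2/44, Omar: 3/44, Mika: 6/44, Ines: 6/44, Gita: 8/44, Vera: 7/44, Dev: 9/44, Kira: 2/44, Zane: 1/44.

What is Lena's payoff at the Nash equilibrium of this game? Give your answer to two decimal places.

82.96 tokens

A player with share s gets back 5.9·s per unit contributed, so full contribution is dominant for anyone with s > 1/5.9 = 0.1695 and zero contribution is dominant for anyone below.
Gita and Dev are above the threshold, contributing 54 each; the remaining 7 contribute 0. Total contributed: 108.
Lena keeps 54 and receives 5.9 × 108 × 2/44 = 28.96 from the group account, for a payoff of 82.96.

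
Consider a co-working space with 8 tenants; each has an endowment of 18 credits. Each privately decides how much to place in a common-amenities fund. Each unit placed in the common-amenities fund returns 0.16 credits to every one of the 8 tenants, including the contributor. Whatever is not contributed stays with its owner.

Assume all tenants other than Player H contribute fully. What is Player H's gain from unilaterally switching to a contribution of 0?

Switching from a contribution of 18 to 0 lets Player H keep an extra 18 credits, but lowers the common-amenities fund by 18, which costs Player H their own share of that drop: 0.16 × 18 = 2.88.
Net gain = 18 − 2.88 = 15.12. The private return per contributed unit (0.16) is below 1, so free-riding is indeed the best response regardless of what the others do.

15.12 credits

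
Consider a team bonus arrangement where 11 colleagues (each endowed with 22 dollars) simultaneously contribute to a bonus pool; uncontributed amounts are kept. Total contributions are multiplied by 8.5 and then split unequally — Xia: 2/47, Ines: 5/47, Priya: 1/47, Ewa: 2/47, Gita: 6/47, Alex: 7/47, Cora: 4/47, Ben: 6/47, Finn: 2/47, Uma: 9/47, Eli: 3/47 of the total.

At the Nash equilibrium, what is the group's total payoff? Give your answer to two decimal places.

902.00 dollars

Player j's private return per contributed unit is 8.5 × (j's share). Contributing is weakly dominant for j when that share is at least 1/8.5 = 0.1176, and contributing 0 is dominant otherwise.
Gita, Alex, Ben and Uma clear that bar, contributing 22 each; the remaining 7 contribute 0. Total contributed: 88.
The bonus pool pays out 8.5 × 88 = 748.00 in total (split across the unequal shares, but the aggregate is all that matters for the group sum).
The 7 free-riders keep 22 each, adding 154. Group total = 154 + 748.00 = 902.00.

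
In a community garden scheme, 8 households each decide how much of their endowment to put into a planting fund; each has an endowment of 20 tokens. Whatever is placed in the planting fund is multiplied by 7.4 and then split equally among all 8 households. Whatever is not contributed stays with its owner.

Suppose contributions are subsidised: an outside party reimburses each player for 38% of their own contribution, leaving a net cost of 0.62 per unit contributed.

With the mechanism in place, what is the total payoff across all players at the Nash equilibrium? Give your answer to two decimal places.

Under the mechanism each unit contributed yields (7.4/8) / 0.62 = 1.4919 back to its contributor per unit of net cost, which exceeds 1, making full contribution the dominant choice for everyone.
So the Nash equilibrium is full contribution by all 8; the group earns 8 × (20 × 0.38 + 7.4 × 20) = 1244.80.

1244.80 tokens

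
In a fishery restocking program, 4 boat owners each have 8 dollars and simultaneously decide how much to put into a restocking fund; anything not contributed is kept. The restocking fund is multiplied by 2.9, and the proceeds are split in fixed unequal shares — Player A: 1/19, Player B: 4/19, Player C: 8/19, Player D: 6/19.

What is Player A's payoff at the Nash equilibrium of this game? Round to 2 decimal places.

Each unit j contributes comes back to j as 2.9 × (j's share), so j prefers to contribute only if that share exceeds 1/2.9 = 0.3448; otherwise keeping the unit dominates.
The only share above 0.3448 is Player C's 8/19, contributing 8; the remaining 3 contribute 0. Total contributed: 8.
Player A keeps 8 and receives 2.9 × 8 × 1/19 = 1.22 from the restocking fund, for a payoff of 9.22.

9.22 dollars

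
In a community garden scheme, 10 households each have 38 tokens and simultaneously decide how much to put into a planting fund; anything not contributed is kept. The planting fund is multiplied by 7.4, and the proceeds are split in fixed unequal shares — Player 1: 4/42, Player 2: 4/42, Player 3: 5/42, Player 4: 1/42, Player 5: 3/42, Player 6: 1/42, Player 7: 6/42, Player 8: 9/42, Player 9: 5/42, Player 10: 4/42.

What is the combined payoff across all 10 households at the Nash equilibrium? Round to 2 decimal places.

A player with share s gets back 7.4·s per unit contributed, so full contribution is dominant for anyone with s > 1/7.4 = 0.1351 and zero contribution is dominant for anyone below.
Player 7 and Player 8 are above the threshold, contributing 38 each; the remaining 8 contribute 0. Total contributed: 76.
The planting fund pays out 7.4 × 76 = 562.40 in total (split across the unequal shares, but the aggregate is all that matters for the group sum).
The 8 free-riders keep 38 each, adding 304. Group total = 304 + 562.40 = 866.40.

866.40 tokens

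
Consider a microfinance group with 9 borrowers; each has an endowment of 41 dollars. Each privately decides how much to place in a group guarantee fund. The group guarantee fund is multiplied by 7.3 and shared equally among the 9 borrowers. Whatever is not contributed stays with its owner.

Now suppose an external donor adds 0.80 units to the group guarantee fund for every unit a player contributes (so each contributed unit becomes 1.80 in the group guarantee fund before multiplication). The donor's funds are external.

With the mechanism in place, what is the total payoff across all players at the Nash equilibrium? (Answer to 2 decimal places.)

4848.66 dollars

Under the mechanism each unit contributed yields 7.3 × 1.80 / 9 = 1.4600 back to its contributor per unit of net cost, which exceeds 1, making full contribution the dominant choice for everyone.
At the Nash equilibrium everyone contributes 41. Group total payoff = 7.3 × 1.80 × 369 = 4848.66.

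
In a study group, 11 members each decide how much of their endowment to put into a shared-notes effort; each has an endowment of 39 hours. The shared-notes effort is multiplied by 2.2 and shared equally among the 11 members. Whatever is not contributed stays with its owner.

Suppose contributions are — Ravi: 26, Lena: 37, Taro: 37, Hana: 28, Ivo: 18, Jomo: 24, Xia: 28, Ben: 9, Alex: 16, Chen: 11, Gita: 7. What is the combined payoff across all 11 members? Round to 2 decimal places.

718.20 hours

Total contributed: 26 + 37 + 37 + 28 + 18 + 24 + 28 + 9 + 16 + 11 + 7 = 241; total kept: 11 × 39 − 241 = 188.
The shared-notes effort pays out 2.2 × 241 = 530.20 in aggregate.
Group total = 188 + 530.20 = 718.20.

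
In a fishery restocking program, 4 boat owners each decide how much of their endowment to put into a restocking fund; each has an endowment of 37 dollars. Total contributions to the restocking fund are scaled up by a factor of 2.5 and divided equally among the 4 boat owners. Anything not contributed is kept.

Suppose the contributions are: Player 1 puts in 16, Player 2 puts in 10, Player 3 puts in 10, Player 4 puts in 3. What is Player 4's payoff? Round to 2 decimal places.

Total contributed: 16 + 10 + 10 + 3 = 39.
Each receives 2.5 × 39 / 4 = 24.38 from the restocking fund.
Player 4 keeps 37 − 3 = 34, so Player 4's payoff is 34 + 24.38 = 58.38.

58.38 dollars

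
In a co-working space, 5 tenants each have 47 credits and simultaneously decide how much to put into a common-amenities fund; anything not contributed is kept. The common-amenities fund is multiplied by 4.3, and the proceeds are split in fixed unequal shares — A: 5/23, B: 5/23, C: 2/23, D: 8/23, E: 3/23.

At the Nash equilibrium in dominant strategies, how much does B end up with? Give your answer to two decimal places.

90.93 credits

A player with share s gets back 4.3·s per unit contributed, so full contribution is dominant for anyone with s > 1/4.3 = 0.2326 and zero contribution is dominant for anyone below.
D alone (share 8/23) is above the threshold, contributing 47; the remaining 4 contribute 0. Total contributed: 47.
B keeps 47 and receives 4.3 × 47 × 5/23 = 43.93 from the common-amenities fund, for a payoff of 90.93.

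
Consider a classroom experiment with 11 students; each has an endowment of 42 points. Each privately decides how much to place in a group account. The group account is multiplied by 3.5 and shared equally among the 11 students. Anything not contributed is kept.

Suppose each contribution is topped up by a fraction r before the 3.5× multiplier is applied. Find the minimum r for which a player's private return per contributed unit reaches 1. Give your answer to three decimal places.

With matching at rate r, one contributed unit becomes (1 + r) in the group account and returns 3.5 × (1 + r) / 11 to the contributor.
Setting this equal to 1: 1 + r = 11/3.5 = 3.1429.
So the minimum matching rate is r = 3.1429 − 1 = 2.143.

2.143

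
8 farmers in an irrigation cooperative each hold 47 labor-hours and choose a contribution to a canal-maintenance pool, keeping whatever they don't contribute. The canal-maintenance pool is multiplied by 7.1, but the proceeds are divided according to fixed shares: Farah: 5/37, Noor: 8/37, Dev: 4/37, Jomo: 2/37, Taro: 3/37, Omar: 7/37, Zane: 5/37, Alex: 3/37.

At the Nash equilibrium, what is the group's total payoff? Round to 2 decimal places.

949.40 labor-hours

A player with share s gets back 7.1·s per unit contributed, so full contribution is dominant for anyone with s > 1/7.1 = 0.1408 and zero contribution is dominant for anyone below.
Noor and Omar are above the threshold, contributing 47 each; the remaining 6 contribute 0. Total contributed: 94.
The canal-maintenance pool pays out 7.1 × 94 = 667.40 in total (split across the unequal shares, but the aggregate is all that matters for the group sum).
The 6 free-riders keep 47 each, adding 282. Group total = 282 + 667.40 = 949.40.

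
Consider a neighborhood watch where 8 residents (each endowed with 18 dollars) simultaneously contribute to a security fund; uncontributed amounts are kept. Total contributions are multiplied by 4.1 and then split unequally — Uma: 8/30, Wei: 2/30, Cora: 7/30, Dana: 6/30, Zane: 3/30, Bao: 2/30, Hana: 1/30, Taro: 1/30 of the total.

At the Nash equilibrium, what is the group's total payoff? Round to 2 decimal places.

199.80 dollars

Each unit j contributes comes back to j as 4.1 × (j's share), so j prefers to contribute only if that share exceeds 1/4.1 = 0.2439; otherwise keeping the unit dominates.
Only Uma (8/30) clears that bar, contributing 18; the remaining 7 contribute 0. Total contributed: 18.
The security fund pays out 4.1 × 18 = 73.80 in total (split across the unequal shares, but the aggregate is all that matters for the group sum).
The 7 free-riders keep 18 each, adding 126. Group total = 126 + 73.80 = 199.80.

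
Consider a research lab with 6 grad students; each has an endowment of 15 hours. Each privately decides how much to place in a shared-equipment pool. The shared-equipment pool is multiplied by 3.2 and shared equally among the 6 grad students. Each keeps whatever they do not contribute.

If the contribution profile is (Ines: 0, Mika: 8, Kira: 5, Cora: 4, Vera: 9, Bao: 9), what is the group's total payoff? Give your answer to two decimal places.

Total contributed: 0 + 8 + 5 + 4 + 9 + 9 = 35; total kept: 6 × 15 − 35 = 55.
The shared-equipment pool pays out 3.2 × 35 = 112.00 in aggregate.
Group total = 55 + 112.00 = 167.00.

167.00 hours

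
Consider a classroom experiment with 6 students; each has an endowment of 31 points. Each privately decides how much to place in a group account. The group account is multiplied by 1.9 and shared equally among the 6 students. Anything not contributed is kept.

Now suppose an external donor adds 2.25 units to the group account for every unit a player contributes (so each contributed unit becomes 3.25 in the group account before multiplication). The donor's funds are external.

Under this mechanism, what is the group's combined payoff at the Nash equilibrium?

1148.55 points

The effective private return per unit is now 1.9 × 3.25 / 6 = 1.0292 > 1, so every player's dominant strategy flips to full contribution.
At the Nash equilibrium everyone contributes 31. Group total payoff = 1.9 × 3.25 × 186 = 1148.55.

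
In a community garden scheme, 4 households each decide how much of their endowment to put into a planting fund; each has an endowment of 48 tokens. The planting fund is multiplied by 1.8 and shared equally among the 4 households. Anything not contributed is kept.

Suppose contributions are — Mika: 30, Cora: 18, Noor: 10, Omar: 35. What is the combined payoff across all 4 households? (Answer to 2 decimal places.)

266.40 tokens

Total contributed: 30 + 18 + 10 + 35 = 93; total kept: 4 × 48 − 93 = 99.
The planting fund pays out 1.8 × 93 = 167.40 in aggregate.
Group total = 99 + 167.40 = 266.40.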